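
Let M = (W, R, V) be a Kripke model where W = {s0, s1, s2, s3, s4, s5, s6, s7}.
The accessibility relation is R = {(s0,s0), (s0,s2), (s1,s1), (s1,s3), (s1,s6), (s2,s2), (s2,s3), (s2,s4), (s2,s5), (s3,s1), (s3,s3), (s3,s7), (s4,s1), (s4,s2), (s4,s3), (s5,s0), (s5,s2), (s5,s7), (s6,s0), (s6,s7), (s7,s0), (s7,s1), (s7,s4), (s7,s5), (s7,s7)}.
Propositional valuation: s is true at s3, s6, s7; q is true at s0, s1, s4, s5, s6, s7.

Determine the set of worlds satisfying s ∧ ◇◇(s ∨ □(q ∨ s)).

s3, s6, s7

Recall that □ψ holds at a world iff ψ holds at every accessible world, and ◇ψ holds iff ψ holds at some accessible world.
Let φ = s ∧ ◇◇(s ∨ □(q ∨ s)). Evaluate φ at each world:
  s0 (successors {s0, s2}): φ is false.
  s1 (successors {s1, s3, s6}): φ is false.
  s2 (successors {s2, s3, s4, s5}): φ is false.
  s3 (successors {s1, s3, s7}): φ is true.
  s4 (successors {s1, s2, s3}): φ is false.
  s5 (successors {s0, s2, s7}): φ is false.
  s6 (successors {s0, s7}): φ is true.
  s7 (successors {s0, s1, s4, s5, s7}): φ is true.
For instance, at s6:
  At s6: s is true, ◇◇(s ∨ □(q ∨ s)) is true, so s ∧ ◇◇(s ∨ □(q ∨ s)) is true.
    At s6: ◇◇(s ∨ □(q ∨ s)) requires ◇(s ∨ □(q ∨ s)) at some successor in {s0, s7}.
      ◇(s ∨ □(q ∨ s)) holds at s7, so ◇◇(s ∨ □(q ∨ s)) is true at s6.
Satisfying worlds: {s3, s6, s7}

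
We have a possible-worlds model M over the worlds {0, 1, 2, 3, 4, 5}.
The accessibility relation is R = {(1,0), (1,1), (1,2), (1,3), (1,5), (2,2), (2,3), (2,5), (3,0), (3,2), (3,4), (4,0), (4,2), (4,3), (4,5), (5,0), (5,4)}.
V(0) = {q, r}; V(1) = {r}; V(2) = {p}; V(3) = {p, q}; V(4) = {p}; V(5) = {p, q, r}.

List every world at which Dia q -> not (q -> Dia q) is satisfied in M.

Recall that Dia ψ holds at a world iff ψ holds at some accessible world.
Let φ = Dia q -> not (q -> Dia q). Evaluate φ at each world:
  0 (successors ∅): φ is true.
  1 (successors {0, 1, 2, 3, 5}): φ is false.
  2 (successors {2, 3, 5}): φ is false.
  3 (successors {0, 2, 4}): φ is false.
  4 (successors {0, 2, 3, 5}): φ is false.
  5 (successors {0, 4}): φ is false.
For instance, at 1:
  At 1: Dia q is true, not (q -> Dia q) is false, so Dia q -> not (q -> Dia q) is false.
    At 1: Dia q requires q at some successor in {0, 1, 2, 3, 5}.
      q holds at 0, so Dia q is true at 1.
    At 1: q -> Dia q is true, so not (q -> Dia q) is false.
      At 1: q is false, Dia q is true, so q -> Dia q is true.
Satisfying worlds: {0}

0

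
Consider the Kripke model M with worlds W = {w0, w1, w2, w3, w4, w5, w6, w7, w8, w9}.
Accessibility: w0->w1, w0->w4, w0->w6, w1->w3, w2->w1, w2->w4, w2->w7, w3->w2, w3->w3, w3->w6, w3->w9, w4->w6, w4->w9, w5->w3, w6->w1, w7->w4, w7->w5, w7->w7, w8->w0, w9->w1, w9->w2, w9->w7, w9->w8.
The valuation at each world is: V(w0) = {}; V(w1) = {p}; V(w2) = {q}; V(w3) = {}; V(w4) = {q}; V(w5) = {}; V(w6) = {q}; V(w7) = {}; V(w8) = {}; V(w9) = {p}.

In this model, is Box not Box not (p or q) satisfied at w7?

No

At w7: Box not Box not (p or q) requires not Box not (p or q) at every successor {w4, w5, w7}.
  not Box not (p or q) fails at w5, so Box not Box not (p or q) is false at w7.
    At w5: Box not (p or q) is true, so not Box not (p or q) is false.
      At w5: Box not (p or q) requires not (p or q) at every successor {w3}.
        At w3: not (p or q) is true.
      So Box not (p or q) is true at w5.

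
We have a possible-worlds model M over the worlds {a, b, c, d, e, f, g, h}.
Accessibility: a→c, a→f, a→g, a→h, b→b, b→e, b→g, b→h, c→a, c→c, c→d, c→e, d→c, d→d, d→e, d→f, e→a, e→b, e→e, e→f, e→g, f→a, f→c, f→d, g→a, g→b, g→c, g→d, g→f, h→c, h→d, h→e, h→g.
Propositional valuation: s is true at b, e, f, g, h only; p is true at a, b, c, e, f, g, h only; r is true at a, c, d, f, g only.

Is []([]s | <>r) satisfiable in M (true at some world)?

Let φ = []([]s | <>r). Evaluate φ at each world:
  a (successors {c, f, g, h}): φ is true.
  b (successors {b, e, g, h}): φ is true.
  c (successors {a, c, d, e}): φ is true.
  d (successors {c, d, e, f}): φ is true.
  e (successors {a, b, e, f, g}): φ is true.
  f (successors {a, c, d}): φ is true.
  g (successors {a, b, c, d, f}): φ is true.
  h (successors {c, d, e, g}): φ is true.
Detail at a (witness):
  At a: []([]s | <>r) requires []s | <>r at every successor {c, f, g, h}.
    At c: []s | <>r is true.
    At f: []s | <>r is true.
    At g: []s | <>r is true.
    At h: []s | <>r is true.
  So []([]s | <>r) is true at a.

Yes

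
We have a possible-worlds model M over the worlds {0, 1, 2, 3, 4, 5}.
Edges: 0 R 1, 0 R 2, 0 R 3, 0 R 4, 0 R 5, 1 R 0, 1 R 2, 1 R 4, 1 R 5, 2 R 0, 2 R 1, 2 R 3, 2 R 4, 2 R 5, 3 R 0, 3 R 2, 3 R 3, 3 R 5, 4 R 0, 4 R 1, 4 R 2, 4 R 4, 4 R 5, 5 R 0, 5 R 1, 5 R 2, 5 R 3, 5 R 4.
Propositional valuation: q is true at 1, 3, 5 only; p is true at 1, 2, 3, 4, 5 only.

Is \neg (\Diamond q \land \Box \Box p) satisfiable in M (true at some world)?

Let φ = \neg (\Diamond q \land \Box \Box p). Evaluate φ at each world:
  0 (successors {1, 2, 3, 4, 5}): φ is true.
  1 (successors {0, 2, 4, 5}): φ is true.
  2 (successors {0, 1, 3, 4, 5}): φ is true.
  3 (successors {0, 2, 3, 5}): φ is true.
  4 (successors {0, 1, 2, 4, 5}): φ is true.
  5 (successors {0, 1, 2, 3, 4}): φ is true.
Detail at 0 (witness):
  At 0: \Diamond q \land \Box \Box p is false, so \neg (\Diamond q \land \Box \Box p) is true.
    At 0: \Diamond q is true, \Box \Box p is false, so \Diamond q \land \Box \Box p is false.
      At 0: \Diamond q requires q at some successor in {1, 2, 3, 4, 5}.
        q holds at 1, so \Diamond q is true at 0.
      At 0: \Box \Box p requires \Box p at every successor {1, 2, 3, 4, 5}.
        \Box p fails at 1, so \Box \Box p is false at 0.

Yes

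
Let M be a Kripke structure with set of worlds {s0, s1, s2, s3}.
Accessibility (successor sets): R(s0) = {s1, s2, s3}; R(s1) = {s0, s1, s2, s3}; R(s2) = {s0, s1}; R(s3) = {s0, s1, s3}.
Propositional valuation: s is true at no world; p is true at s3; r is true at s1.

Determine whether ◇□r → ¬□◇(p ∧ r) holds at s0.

At s0: ◇□r is false, ¬□◇(p ∧ r) is true, so ◇□r → ¬□◇(p ∧ r) is true.
  At s0: ◇□r requires □r at some successor in {s1, s2, s3}.
    At s1: □r is false.
    At s2: □r is false.
    At s3: □r is false.
  So ◇□r is false at s0.
  At s0: □◇(p ∧ r) is false, so ¬□◇(p ∧ r) is true.
    At s0: □◇(p ∧ r) requires ◇(p ∧ r) at every successor {s1, s2, s3}.
      ◇(p ∧ r) fails at s1, so □◇(p ∧ r) is false at s0.

Yes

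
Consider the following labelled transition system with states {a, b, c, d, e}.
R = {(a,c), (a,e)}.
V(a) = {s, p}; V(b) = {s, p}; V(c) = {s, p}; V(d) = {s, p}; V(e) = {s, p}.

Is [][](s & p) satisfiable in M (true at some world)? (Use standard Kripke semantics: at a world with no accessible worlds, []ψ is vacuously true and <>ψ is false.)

Yes

Recall that []ψ holds at a world iff ψ holds at every accessible world, and <>ψ holds iff ψ holds at some accessible world.
Let φ = [][](s & p). Evaluate φ at each world:
  a (successors {c, e}): φ is true.
  b (successors ∅): φ is true.
  c (successors ∅): φ is true.
  d (successors ∅): φ is true.
  e (successors ∅): φ is true.
Detail at a (witness):
  At a: [][](s & p) requires [](s & p) at every successor {c, e}.
      At c: no accessible worlds, so [](s & p) holds vacuously.
      At e: no accessible worlds, so [](s & p) holds vacuously.
  So [][](s & p) is true at a.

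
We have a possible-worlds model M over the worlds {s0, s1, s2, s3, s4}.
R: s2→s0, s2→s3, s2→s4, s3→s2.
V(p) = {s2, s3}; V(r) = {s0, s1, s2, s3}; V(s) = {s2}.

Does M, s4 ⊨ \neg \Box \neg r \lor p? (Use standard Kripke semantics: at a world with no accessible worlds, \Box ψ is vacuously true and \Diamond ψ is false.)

No

At s4: \neg \Box \neg r is false, p is false, so \neg \Box \neg r \lor p is false.
  At s4: \Box \neg r is true, so \neg \Box \neg r is false.
    At s4: no accessible worlds, so \Box \neg r holds vacuously.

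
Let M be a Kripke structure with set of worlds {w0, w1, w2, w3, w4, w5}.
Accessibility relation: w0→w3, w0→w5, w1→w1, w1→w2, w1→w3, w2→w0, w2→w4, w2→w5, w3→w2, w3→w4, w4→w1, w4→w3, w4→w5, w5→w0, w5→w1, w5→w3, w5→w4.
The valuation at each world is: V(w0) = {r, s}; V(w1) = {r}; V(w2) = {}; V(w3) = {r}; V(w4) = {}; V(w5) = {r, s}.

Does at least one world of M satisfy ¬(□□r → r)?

Recall that □ψ holds at a world iff ψ holds at every accessible world, and ◇ψ holds iff ψ holds at some accessible world.
Let φ = ¬(□□r → r). Evaluate φ at each world:
  w0 (successors {w3, w5}): φ is false.
  w1 (successors {w1, w2, w3}): φ is false.
  w2 (successors {w0, w4, w5}): φ is false.
  w3 (successors {w2, w4}): φ is false.
  w4 (successors {w1, w3, w5}): φ is false.
  w5 (successors {w0, w1, w3, w4}): φ is false.
For instance, at w2:
  At w2: □□r → r is true, so ¬(□□r → r) is false.
    At w2: □□r is false, r is false, so □□r → r is true.
      At w2: □□r requires □r at every successor {w0, w4, w5}.
        □r fails at w5, so □□r is false at w2.

No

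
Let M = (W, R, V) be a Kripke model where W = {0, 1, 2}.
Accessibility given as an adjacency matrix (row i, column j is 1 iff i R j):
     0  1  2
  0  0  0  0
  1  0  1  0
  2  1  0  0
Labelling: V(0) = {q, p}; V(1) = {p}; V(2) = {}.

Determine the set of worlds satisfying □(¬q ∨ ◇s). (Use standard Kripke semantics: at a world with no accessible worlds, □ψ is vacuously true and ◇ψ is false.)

0, 1

Let φ = □(¬q ∨ ◇s). Evaluate φ at each world:
  0 (successors ∅): φ is true.
  1 (successors {1}): φ is true.
  2 (successors {0}): φ is false.
For instance, at 1:
  At 1: □(¬q ∨ ◇s) requires ¬q ∨ ◇s at every successor {1}.
      At 1: ¬q is true, ◇s is false, so ¬q ∨ ◇s is true.
  So □(¬q ∨ ◇s) is true at 1.
Satisfying worlds: {0, 1}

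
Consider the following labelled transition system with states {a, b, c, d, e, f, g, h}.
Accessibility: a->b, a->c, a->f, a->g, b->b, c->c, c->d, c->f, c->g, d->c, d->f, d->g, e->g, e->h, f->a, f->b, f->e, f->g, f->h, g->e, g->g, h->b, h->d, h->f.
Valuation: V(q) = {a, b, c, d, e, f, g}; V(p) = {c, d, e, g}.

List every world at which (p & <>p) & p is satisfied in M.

c, d, e, g

Let φ = (p & <>p) & p. Evaluate φ at each world:
  a (successors {b, c, f, g}): φ is false.
  b (successors {b}): φ is false.
  c (successors {c, d, f, g}): φ is true.
  d (successors {c, f, g}): φ is true.
  e (successors {g, h}): φ is true.
  f (successors {a, b, e, g, h}): φ is false.
  g (successors {e, g}): φ is true.
  h (successors {b, d, f}): φ is false.
For instance, at b:
  At b: p & <>p is false, p is false, so (p & <>p) & p is false.
    At b: p is false, <>p is false, so p & <>p is false.
      At b: <>p requires p at some successor in {b}.
        At b: p is false.
      So <>p is false at b.
Satisfying worlds: {c, d, e, g}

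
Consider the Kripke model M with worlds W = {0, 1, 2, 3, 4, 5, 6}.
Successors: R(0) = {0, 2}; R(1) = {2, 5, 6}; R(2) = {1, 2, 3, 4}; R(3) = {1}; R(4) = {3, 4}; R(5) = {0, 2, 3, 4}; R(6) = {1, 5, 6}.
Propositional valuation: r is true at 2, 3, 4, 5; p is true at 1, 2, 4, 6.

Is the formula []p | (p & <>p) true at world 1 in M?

Yes

At 1: []p is false, p & <>p is true, so []p | (p & <>p) is true.
  At 1: []p requires p at every successor {2, 5, 6}.
    p fails at 5, so []p is false at 1.
  At 1: p is true, <>p is true, so p & <>p is true.
    At 1: <>p requires p at some successor in {2, 5, 6}.
      p holds at 2, so <>p is true at 1.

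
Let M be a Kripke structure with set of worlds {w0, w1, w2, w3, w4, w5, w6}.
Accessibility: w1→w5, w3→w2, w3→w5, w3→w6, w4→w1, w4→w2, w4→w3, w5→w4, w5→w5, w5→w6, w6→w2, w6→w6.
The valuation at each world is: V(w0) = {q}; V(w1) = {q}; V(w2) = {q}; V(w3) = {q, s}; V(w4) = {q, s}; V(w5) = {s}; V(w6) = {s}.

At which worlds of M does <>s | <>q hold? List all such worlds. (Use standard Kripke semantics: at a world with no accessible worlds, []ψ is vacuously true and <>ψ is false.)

w1, w3, w4, w5, w6

Let φ = <>s | <>q. Evaluate φ at each world:
  w0 (successors ∅): φ is false.
  w1 (successors {w5}): φ is true.
  w2 (successors ∅): φ is false.
  w3 (successors {w2, w5, w6}): φ is true.
  w4 (successors {w1, w2, w3}): φ is true.
  w5 (successors {w4, w5, w6}): φ is true.
  w6 (successors {w2, w6}): φ is true.
For instance, at w1:
  At w1: <>s is true, <>q is false, so <>s | <>q is true.
    At w1: <>s requires s at some successor in {w5}.
      s holds at w5, so <>s is true at w1.
    At w1: <>q requires q at some successor in {w5}.
      At w5: q is false.
    So <>q is false at w1.
Satisfying worlds: {w1, w3, w4, w5, w6}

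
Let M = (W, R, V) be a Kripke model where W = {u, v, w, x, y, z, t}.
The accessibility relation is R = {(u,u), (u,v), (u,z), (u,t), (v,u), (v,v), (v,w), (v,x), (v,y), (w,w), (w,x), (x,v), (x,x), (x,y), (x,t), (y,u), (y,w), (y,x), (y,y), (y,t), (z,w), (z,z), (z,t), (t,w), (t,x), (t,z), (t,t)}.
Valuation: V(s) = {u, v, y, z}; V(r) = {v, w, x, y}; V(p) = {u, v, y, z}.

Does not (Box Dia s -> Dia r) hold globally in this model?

Let φ = not (Box Dia s -> Dia r). Evaluate φ at each world:
  u (successors {u, v, z, t}): φ is false.
  v (successors {u, v, w, x, y}): φ is false.
  w (successors {w, x}): φ is false.
  x (successors {v, x, y, t}): φ is false.
  y (successors {u, w, x, y, t}): φ is false.
  z (successors {w, z, t}): φ is false.
  t (successors {w, x, z, t}): φ is false.
Detail at u (counterexample):
  At u: Box Dia s -> Dia r is true, so not (Box Dia s -> Dia r) is false.
    At u: Box Dia s is true, Dia r is true, so Box Dia s -> Dia r is true.
      At u: Box Dia s requires Dia s at every successor {u, v, z, t}.
        At u: Dia s is true.
        At v: Dia s is true.
        At z: Dia s is true.
        At t: Dia s is true.
      So Box Dia s is true at u.
      At u: Dia r requires r at some successor in {u, v, z, t}.
        r holds at v, so Dia r is true at u.

No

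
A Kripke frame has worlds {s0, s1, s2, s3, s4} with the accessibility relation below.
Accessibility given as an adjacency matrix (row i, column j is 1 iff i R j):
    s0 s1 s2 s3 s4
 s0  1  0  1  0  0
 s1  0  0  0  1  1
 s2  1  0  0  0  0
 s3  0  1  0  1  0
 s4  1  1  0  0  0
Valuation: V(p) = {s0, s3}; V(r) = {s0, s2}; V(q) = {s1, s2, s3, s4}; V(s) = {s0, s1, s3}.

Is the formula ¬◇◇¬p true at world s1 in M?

At s1: ◇◇¬p is true, so ¬◇◇¬p is false.
  At s1: ◇◇¬p requires ◇¬p at some successor in {s3, s4}.
    ◇¬p holds at s3, so ◇◇¬p is true at s1.
      At s3: ◇¬p requires ¬p at some successor in {s1, s3}.
        ¬p holds at s1, so ◇¬p is true at s3.

No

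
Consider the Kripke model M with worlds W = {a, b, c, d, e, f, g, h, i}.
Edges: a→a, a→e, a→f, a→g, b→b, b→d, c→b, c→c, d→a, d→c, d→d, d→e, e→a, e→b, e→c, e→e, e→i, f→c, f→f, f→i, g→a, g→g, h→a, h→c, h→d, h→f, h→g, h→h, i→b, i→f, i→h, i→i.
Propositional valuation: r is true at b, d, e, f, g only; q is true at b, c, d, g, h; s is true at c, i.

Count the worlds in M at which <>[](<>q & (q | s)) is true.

7

Let φ = <>[](<>q & (q | s)). Evaluate φ at each world:
  a (successors {a, e, f, g}): φ is false.
  b (successors {b, d}): φ is true.
  c (successors {b, c}): φ is true.
  d (successors {a, c, d, e}): φ is true.
  e (successors {a, b, c, e, i}): φ is true.
  f (successors {c, f, i}): φ is true.
  g (successors {a, g}): φ is false.
  h (successors {a, c, d, f, g, h}): φ is true.
  i (successors {b, f, h, i}): φ is true.
For instance, at f:
  At f: <>[](<>q & (q | s)) requires [](<>q & (q | s)) at some successor in {c, f, i}.
    [](<>q & (q | s)) holds at c, so <>[](<>q & (q | s)) is true at f.
      At c: [](<>q & (q | s)) requires <>q & (q | s) at every successor {b, c}.
        At b: <>q & (q | s) is true.
        At c: <>q & (q | s) is true.
      So [](<>q & (q | s)) is true at c.
Satisfying worlds: {b, c, d, e, f, h, i}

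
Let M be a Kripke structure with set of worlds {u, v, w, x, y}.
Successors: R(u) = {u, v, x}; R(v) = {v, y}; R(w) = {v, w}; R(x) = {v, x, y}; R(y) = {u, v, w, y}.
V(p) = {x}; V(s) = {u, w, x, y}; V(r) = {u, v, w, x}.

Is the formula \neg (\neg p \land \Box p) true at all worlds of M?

Yes

Let φ = \neg (\neg p \land \Box p). Evaluate φ at each world:
  u (successors {u, v, x}): φ is true.
  v (successors {v, y}): φ is true.
  w (successors {v, w}): φ is true.
  x (successors {v, x, y}): φ is true.
  y (successors {u, v, w, y}): φ is true.
For instance, at w:
  At w: \neg p \land \Box p is false, so \neg (\neg p \land \Box p) is true.
    At w: \neg p is true, \Box p is false, so \neg p \land \Box p is false.
      At w: \Box p requires p at every successor {v, w}.
        p fails at v, so \Box p is false at w.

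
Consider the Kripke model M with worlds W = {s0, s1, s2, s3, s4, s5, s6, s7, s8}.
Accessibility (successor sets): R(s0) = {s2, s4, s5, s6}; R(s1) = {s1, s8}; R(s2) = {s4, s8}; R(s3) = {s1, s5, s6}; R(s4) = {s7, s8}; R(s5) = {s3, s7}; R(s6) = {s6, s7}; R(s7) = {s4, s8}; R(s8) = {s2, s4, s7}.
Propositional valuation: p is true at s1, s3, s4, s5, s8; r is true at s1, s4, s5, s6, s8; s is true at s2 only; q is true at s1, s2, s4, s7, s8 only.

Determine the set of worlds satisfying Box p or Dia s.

Let φ = Box p or Dia s. Evaluate φ at each world:
  s0 (successors {s2, s4, s5, s6}): φ is true.
  s1 (successors {s1, s8}): φ is true.
  s2 (successors {s4, s8}): φ is true.
  s3 (successors {s1, s5, s6}): φ is false.
  s4 (successors {s7, s8}): φ is false.
  s5 (successors {s3, s7}): φ is false.
  s6 (successors {s6, s7}): φ is false.
  s7 (successors {s4, s8}): φ is true.
  s8 (successors {s2, s4, s7}): φ is true.
For instance, at s3:
  At s3: Box p is false, Dia s is false, so Box p or Dia s is false.
    At s3: Box p requires p at every successor {s1, s5, s6}.
      p fails at s6, so Box p is false at s3.
    At s3: Dia s requires s at some successor in {s1, s5, s6}.
      At s1: s is false.
      At s5: s is false.
      At s6: s is false.
    So Dia s is false at s3.
Satisfying worlds: {s0, s1, s2, s7, s8}

s0, s1, s2, s7, s8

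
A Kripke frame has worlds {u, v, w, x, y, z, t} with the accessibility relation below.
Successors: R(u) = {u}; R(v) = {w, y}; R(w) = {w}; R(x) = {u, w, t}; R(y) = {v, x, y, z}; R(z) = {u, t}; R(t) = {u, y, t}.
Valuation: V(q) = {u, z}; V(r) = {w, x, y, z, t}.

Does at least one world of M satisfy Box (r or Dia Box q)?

Let φ = Box (r or Dia Box q). Evaluate φ at each world:
  u (successors {u}): φ is true.
  v (successors {w, y}): φ is true.
  w (successors {w}): φ is true.
  x (successors {u, w, t}): φ is true.
  y (successors {v, x, y, z}): φ is false.
  z (successors {u, t}): φ is true.
  t (successors {u, y, t}): φ is true.
Detail at u (witness):
  At u: Box (r or Dia Box q) requires r or Dia Box q at every successor {u}.
      At u: r is false, Dia Box q is true, so r or Dia Box q is true.
  So Box (r or Dia Box q) is true at u.

Yes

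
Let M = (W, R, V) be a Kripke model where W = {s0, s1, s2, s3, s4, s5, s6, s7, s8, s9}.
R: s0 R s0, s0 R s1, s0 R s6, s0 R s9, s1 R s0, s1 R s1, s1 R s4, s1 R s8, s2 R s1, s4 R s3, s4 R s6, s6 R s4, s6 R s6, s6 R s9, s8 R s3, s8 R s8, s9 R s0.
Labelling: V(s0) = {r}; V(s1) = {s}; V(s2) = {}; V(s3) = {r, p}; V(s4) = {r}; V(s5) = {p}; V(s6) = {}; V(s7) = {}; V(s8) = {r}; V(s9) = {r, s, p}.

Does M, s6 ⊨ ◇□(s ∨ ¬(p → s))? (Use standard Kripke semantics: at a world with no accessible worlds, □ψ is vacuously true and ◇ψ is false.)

No

At s6: ◇□(s ∨ ¬(p → s)) requires □(s ∨ ¬(p → s)) at some successor in {s4, s6, s9}.
  At s4: □(s ∨ ¬(p → s)) is false.
  At s6: □(s ∨ ¬(p → s)) is false.
  At s9: □(s ∨ ¬(p → s)) is false.
So ◇□(s ∨ ¬(p → s)) is false at s6.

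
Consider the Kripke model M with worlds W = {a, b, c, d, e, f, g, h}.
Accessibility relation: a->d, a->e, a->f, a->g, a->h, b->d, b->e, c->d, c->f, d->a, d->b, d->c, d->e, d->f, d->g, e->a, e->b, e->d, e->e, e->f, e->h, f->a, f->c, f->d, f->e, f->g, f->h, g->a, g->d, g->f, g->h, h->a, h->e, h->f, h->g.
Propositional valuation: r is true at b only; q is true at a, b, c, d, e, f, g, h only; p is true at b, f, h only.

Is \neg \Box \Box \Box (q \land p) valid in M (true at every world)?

Let φ = \neg \Box \Box \Box (q \land p). Evaluate φ at each world:
  a (successors {d, e, f, g, h}): φ is true.
  b (successors {d, e}): φ is true.
  c (successors {d, f}): φ is true.
  d (successors {a, b, c, e, f, g}): φ is true.
  e (successors {a, b, d, e, f, h}): φ is true.
  f (successors {a, c, d, e, g, h}): φ is true.
  g (successors {a, d, f, h}): φ is true.
  h (successors {a, e, f, g}): φ is true.
For instance, at h:
  At h: \Box \Box \Box (q \land p) is false, so \neg \Box \Box \Box (q \land p) is true.
    At h: \Box \Box \Box (q \land p) requires \Box \Box (q \land p) at every successor {a, e, f, g}.
      \Box \Box (q \land p) fails at a, so \Box \Box \Box (q \land p) is false at h.

Yes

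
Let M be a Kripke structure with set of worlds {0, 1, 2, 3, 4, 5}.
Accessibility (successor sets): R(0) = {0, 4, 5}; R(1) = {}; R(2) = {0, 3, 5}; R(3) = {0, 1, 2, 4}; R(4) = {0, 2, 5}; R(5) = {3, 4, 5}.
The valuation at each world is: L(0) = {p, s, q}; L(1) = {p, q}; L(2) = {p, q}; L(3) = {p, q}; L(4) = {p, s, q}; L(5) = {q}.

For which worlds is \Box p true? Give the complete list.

1, 3

Let φ = \Box p. Evaluate φ at each world:
  0 (successors {0, 4, 5}): φ is false.
  1 (successors ∅): φ is true.
  2 (successors {0, 3, 5}): φ is false.
  3 (successors {0, 1, 2, 4}): φ is true.
  4 (successors {0, 2, 5}): φ is false.
  5 (successors {3, 4, 5}): φ is false.
For instance, at 5:
  At 5: \Box p requires p at every successor {3, 4, 5}.
    p fails at 5, so \Box p is false at 5.
Satisfying worlds: {1, 3}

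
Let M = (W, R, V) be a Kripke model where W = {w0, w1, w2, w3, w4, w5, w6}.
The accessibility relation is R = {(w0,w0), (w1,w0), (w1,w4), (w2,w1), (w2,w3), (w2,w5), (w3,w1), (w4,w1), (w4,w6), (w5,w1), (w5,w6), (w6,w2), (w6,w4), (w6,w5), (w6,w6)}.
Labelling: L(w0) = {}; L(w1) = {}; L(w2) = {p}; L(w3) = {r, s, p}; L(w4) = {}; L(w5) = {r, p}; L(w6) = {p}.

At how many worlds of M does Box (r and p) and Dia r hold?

Let φ = Box (r and p) and Dia r. Evaluate φ at each world:
  w0 (successors {w0}): φ is false.
  w1 (successors {w0, w4}): φ is false.
  w2 (successors {w1, w3, w5}): φ is false.
  w3 (successors {w1}): φ is false.
  w4 (successors {w1, w6}): φ is false.
  w5 (successors {w1, w6}): φ is false.
  w6 (successors {w2, w4, w5, w6}): φ is false.
For instance, at w1:
  At w1: Box (r and p) is false, Dia r is false, so Box (r and p) and Dia r is false.
    At w1: Box (r and p) requires r and p at every successor {w0, w4}.
      r and p fails at w0, so Box (r and p) is false at w1.
    At w1: Dia r requires r at some successor in {w0, w4}.
      At w0: r is false.
      At w4: r is false.
    So Dia r is false at w1.
Satisfying worlds: none.

0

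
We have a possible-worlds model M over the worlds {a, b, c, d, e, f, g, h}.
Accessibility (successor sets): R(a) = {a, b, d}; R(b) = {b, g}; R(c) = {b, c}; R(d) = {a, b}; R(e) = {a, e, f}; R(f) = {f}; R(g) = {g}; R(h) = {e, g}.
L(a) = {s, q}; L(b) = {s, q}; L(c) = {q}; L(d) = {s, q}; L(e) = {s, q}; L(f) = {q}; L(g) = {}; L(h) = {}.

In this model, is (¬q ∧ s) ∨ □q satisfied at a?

Recall that □ψ holds at a world iff ψ holds at every accessible world, and ◇ψ holds iff ψ holds at some accessible world.
At a: ¬q ∧ s is false, □q is true, so (¬q ∧ s) ∨ □q is true.
  At a: □q requires q at every successor {a, b, d}.
    At a: q is true.
    At b: q is true.
    At d: q is true.
  So □q is true at a.

Yes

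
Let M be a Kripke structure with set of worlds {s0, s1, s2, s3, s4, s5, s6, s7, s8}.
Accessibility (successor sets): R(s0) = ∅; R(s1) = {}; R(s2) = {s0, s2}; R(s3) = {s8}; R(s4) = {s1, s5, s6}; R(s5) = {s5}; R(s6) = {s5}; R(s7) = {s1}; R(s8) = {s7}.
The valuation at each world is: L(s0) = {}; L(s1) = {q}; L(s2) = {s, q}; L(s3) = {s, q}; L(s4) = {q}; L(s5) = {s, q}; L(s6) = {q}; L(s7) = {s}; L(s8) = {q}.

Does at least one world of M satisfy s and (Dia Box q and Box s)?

Let φ = s and (Dia Box q and Box s). Evaluate φ at each world:
  s0 (successors ∅): φ is false.
  s1 (successors ∅): φ is false.
  s2 (successors {s0, s2}): φ is false.
  s3 (successors {s8}): φ is false.
  s4 (successors {s1, s5, s6}): φ is false.
  s5 (successors {s5}): φ is true.
  s6 (successors {s5}): φ is false.
  s7 (successors {s1}): φ is false.
  s8 (successors {s7}): φ is false.
Detail at s5 (witness):
  At s5: s is true, Dia Box q and Box s is true, so s and (Dia Box q and Box s) is true.
    At s5: Dia Box q is true, Box s is true, so Dia Box q and Box s is true.
      At s5: Dia Box q requires Box q at some successor in {s5}.
        Box q holds at s5, so Dia Box q is true at s5.
      At s5: Box s requires s at every successor {s5}.
        At s5: s is true.
      So Box s is true at s5.

Yes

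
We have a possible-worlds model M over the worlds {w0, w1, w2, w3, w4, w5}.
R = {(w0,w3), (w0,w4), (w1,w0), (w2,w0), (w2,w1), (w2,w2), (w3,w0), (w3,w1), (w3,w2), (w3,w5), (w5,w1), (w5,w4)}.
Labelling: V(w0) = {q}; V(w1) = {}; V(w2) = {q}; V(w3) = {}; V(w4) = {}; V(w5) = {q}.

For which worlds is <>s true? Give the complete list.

none

Let φ = <>s. Evaluate φ at each world:
  w0 (successors {w3, w4}): φ is false.
  w1 (successors {w0}): φ is false.
  w2 (successors {w0, w1, w2}): φ is false.
  w3 (successors {w0, w1, w2, w5}): φ is false.
  w4 (successors ∅): φ is false.
  w5 (successors {w1, w4}): φ is false.
For instance, at w0:
  At w0: <>s requires s at some successor in {w3, w4}.
    At w3: s is false.
    At w4: s is false.
  So <>s is false at w0.
Satisfying worlds: none.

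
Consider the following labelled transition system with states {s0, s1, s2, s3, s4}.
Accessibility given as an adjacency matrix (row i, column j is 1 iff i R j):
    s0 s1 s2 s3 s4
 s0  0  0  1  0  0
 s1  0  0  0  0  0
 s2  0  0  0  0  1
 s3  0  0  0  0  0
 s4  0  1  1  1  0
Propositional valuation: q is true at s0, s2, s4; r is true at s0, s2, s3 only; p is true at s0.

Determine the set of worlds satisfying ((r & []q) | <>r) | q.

Let φ = ((r & []q) | <>r) | q. Evaluate φ at each world:
  s0 (successors {s2}): φ is true.
  s1 (successors ∅): φ is false.
  s2 (successors {s4}): φ is true.
  s3 (successors ∅): φ is true.
  s4 (successors {s1, s2, s3}): φ is true.
For instance, at s4:
  At s4: (r & []q) | <>r is true, q is true, so ((r & []q) | <>r) | q is true.
    At s4: r & []q is false, <>r is true, so (r & []q) | <>r is true.
      At s4: r is false, []q is false, so r & []q is false.
      At s4: <>r requires r at some successor in {s1, s2, s3}.
        r holds at s2, so <>r is true at s4.
Satisfying worlds: {s0, s2, s3, s4}

s0, s2, s3, s4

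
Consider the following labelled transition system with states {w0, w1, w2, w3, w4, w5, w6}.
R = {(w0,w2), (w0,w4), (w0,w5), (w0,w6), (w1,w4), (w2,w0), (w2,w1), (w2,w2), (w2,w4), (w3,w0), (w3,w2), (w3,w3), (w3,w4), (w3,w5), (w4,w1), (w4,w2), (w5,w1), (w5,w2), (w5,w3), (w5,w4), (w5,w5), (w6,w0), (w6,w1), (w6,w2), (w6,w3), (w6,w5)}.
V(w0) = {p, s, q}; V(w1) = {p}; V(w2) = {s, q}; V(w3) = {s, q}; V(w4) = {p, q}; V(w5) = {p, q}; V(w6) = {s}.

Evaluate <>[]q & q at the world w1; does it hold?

Recall that []ψ holds at a world iff ψ holds at every accessible world, and <>ψ holds iff ψ holds at some accessible world.
At w1: <>[]q is false, q is false, so <>[]q & q is false.
  At w1: <>[]q requires []q at some successor in {w4}.
    At w4: []q is false.
  So <>[]q is false at w1.

No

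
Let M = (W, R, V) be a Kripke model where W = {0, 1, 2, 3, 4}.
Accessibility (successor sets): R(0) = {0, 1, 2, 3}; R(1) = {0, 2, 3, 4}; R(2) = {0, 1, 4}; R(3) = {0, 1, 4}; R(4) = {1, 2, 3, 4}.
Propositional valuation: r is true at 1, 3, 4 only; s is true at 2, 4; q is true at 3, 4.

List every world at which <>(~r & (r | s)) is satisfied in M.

0, 1, 4

Let φ = <>(~r & (r | s)). Evaluate φ at each world:
  0 (successors {0, 1, 2, 3}): φ is true.
  1 (successors {0, 2, 3, 4}): φ is true.
  2 (successors {0, 1, 4}): φ is false.
  3 (successors {0, 1, 4}): φ is false.
  4 (successors {1, 2, 3, 4}): φ is true.
For instance, at 0:
  At 0: <>(~r & (r | s)) requires ~r & (r | s) at some successor in {0, 1, 2, 3}.
    ~r & (r | s) holds at 2, so <>(~r & (r | s)) is true at 0.
Satisfying worlds: {0, 1, 4}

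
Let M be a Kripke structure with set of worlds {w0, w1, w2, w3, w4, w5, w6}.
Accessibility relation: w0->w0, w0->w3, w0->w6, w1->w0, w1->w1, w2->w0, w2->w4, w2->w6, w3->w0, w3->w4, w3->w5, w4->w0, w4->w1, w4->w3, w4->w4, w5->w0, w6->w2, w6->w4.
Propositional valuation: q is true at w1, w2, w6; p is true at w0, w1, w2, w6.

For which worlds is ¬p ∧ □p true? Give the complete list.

w5

Recall that □ψ holds at a world iff ψ holds at every accessible world, and ◇ψ holds iff ψ holds at some accessible world.
Let φ = ¬p ∧ □p. Evaluate φ at each world:
  w0 (successors {w0, w3, w6}): φ is false.
  w1 (successors {w0, w1}): φ is false.
  w2 (successors {w0, w4, w6}): φ is false.
  w3 (successors {w0, w4, w5}): φ is false.
  w4 (successors {w0, w1, w3, w4}): φ is false.
  w5 (successors {w0}): φ is true.
  w6 (successors {w2, w4}): φ is false.
For instance, at w4:
  At w4: ¬p is true, □p is false, so ¬p ∧ □p is false.
    At w4: □p requires p at every successor {w0, w1, w3, w4}.
      p fails at w3, so □p is false at w4.
Satisfying worlds: {w5}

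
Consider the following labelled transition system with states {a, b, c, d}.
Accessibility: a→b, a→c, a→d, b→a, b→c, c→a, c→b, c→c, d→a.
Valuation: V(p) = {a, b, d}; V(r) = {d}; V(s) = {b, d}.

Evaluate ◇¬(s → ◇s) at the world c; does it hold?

Yes

At c: ◇¬(s → ◇s) requires ¬(s → ◇s) at some successor in {a, b, c}.
  ¬(s → ◇s) holds at b, so ◇¬(s → ◇s) is true at c.
    At b: s → ◇s is false, so ¬(s → ◇s) is true.
      At b: s is true, ◇s is false, so s → ◇s is false.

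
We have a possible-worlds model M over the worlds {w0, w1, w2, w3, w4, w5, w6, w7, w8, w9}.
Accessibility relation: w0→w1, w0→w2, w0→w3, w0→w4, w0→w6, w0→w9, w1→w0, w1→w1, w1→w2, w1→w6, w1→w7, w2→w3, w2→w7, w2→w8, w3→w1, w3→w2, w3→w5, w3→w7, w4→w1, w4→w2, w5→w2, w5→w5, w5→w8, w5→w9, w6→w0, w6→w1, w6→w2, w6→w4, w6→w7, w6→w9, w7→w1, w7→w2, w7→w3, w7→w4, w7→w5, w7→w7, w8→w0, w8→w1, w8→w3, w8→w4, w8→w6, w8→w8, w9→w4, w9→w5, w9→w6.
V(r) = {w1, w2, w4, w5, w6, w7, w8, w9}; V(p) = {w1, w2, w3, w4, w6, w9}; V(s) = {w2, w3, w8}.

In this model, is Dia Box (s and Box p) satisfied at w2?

No

Recall that Box ψ holds at a world iff ψ holds at every accessible world, and Dia ψ holds iff ψ holds at some accessible world.
At w2: Dia Box (s and Box p) requires Box (s and Box p) at some successor in {w3, w7, w8}.
  At w3: Box (s and Box p) is false.
  At w7: Box (s and Box p) is false.
  At w8: Box (s and Box p) is false.
So Dia Box (s and Box p) is false at w2.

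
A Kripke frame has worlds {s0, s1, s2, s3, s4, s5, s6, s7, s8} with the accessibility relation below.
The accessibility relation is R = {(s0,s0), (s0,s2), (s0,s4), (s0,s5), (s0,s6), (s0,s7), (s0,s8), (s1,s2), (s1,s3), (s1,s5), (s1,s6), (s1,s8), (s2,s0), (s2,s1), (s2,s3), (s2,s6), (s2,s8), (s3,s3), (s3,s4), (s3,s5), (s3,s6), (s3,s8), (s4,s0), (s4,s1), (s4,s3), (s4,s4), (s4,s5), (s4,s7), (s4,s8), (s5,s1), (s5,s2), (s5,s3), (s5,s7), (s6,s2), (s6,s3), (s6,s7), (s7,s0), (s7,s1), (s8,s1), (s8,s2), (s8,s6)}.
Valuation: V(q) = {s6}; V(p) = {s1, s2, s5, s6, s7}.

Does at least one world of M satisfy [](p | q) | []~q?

Yes

Let φ = [](p | q) | []~q. Evaluate φ at each world:
  s0 (successors {s0, s2, s4, s5, s6, s7, s8}): φ is false.
  s1 (successors {s2, s3, s5, s6, s8}): φ is false.
  s2 (successors {s0, s1, s3, s6, s8}): φ is false.
  s3 (successors {s3, s4, s5, s6, s8}): φ is false.
  s4 (successors {s0, s1, s3, s4, s5, s7, s8}): φ is true.
  s5 (successors {s1, s2, s3, s7}): φ is true.
  s6 (successors {s2, s3, s7}): φ is true.
  s7 (successors {s0, s1}): φ is true.
  s8 (successors {s1, s2, s6}): φ is true.
Detail at s4 (witness):
  At s4: [](p | q) is false, []~q is true, so [](p | q) | []~q is true.
    At s4: [](p | q) requires p | q at every successor {s0, s1, s3, s4, s5, s7, s8}.
      p | q fails at s0, so [](p | q) is false at s4.
    At s4: []~q requires ~q at every successor {s0, s1, s3, s4, s5, s7, s8}.
      At s0: ~q is true.
      At s1: ~q is true.
      At s3: ~q is true.
      At s4: ~q is true.
      At s5: ~q is true.
      At s7: ~q is true.
      At s8: ~q is true.
    So []~q is true at s4.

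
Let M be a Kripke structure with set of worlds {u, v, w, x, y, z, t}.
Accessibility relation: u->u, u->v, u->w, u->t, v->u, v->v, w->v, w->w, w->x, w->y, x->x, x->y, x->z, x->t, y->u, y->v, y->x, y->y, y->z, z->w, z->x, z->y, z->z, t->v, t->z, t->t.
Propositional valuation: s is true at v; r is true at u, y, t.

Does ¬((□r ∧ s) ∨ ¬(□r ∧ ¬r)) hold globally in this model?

Recall that □ψ holds at a world iff ψ holds at every accessible world, and ◇ψ holds iff ψ holds at some accessible world.
Let φ = ¬((□r ∧ s) ∨ ¬(□r ∧ ¬r)). Evaluate φ at each world:
  u (successors {u, v, w, t}): φ is false.
  v (successors {u, v}): φ is false.
  w (successors {v, w, x, y}): φ is false.
  x (successors {x, y, z, t}): φ is false.
  y (successors {u, v, x, y, z}): φ is false.
  z (successors {w, x, y, z}): φ is false.
  t (successors {v, z, t}): φ is false.
Detail at u (counterexample):
  At u: (□r ∧ s) ∨ ¬(□r ∧ ¬r) is true, so ¬((□r ∧ s) ∨ ¬(□r ∧ ¬r)) is false.
    At u: □r ∧ s is false, ¬(□r ∧ ¬r) is true, so (□r ∧ s) ∨ ¬(□r ∧ ¬r) is true.
      At u: □r is false, s is false, so □r ∧ s is false.
      At u: □r ∧ ¬r is false, so ¬(□r ∧ ¬r) is true.

No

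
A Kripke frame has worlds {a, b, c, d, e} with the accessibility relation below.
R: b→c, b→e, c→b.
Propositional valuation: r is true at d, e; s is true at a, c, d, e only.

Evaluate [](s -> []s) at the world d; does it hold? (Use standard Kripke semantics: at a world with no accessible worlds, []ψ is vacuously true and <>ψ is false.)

Yes

At d: no accessible worlds, so [](s -> []s) holds vacuously.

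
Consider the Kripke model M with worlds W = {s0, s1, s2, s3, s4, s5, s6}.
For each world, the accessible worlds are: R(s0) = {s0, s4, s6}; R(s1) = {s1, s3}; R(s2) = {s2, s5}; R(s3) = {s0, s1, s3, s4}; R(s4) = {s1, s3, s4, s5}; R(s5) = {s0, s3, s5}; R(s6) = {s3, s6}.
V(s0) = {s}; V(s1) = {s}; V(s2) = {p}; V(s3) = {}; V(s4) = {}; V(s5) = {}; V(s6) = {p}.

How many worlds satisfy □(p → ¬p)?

4

Let φ = □(p → ¬p). Evaluate φ at each world:
  s0 (successors {s0, s4, s6}): φ is false.
  s1 (successors {s1, s3}): φ is true.
  s2 (successors {s2, s5}): φ is false.
  s3 (successors {s0, s1, s3, s4}): φ is true.
  s4 (successors {s1, s3, s4, s5}): φ is true.
  s5 (successors {s0, s3, s5}): φ is true.
  s6 (successors {s3, s6}): φ is false.
For instance, at s2:
  At s2: □(p → ¬p) requires p → ¬p at every successor {s2, s5}.
    p → ¬p fails at s2, so □(p → ¬p) is false at s2.
Satisfying worlds: {s1, s3, s4, s5}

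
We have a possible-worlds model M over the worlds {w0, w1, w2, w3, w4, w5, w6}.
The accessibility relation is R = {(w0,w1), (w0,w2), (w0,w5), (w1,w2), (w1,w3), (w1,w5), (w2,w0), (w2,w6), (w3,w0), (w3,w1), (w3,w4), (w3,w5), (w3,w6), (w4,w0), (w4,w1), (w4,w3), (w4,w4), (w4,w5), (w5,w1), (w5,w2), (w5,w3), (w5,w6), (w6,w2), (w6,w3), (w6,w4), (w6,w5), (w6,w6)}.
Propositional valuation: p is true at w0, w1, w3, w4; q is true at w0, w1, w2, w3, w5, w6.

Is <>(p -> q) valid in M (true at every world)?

Yes

Recall that <>ψ holds at a world iff ψ holds at some accessible world.
Let φ = <>(p -> q). Evaluate φ at each world:
  w0 (successors {w1, w2, w5}): φ is true.
  w1 (successors {w2, w3, w5}): φ is true.
  w2 (successors {w0, w6}): φ is true.
  w3 (successors {w0, w1, w4, w5, w6}): φ is true.
  w4 (successors {w0, w1, w3, w4, w5}): φ is true.
  w5 (successors {w1, w2, w3, w6}): φ is true.
  w6 (successors {w2, w3, w4, w5, w6}): φ is true.
For instance, at w0:
  At w0: <>(p -> q) requires p -> q at some successor in {w1, w2, w5}.
    p -> q holds at w1, so <>(p -> q) is true at w0.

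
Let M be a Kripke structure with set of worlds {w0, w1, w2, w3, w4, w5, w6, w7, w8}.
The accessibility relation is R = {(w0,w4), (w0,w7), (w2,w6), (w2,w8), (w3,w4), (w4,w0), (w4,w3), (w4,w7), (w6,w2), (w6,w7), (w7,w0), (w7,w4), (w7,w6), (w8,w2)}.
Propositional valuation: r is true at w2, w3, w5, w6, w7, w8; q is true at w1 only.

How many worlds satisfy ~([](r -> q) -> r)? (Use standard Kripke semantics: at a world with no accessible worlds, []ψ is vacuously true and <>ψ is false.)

Let φ = ~([](r -> q) -> r). Evaluate φ at each world:
  w0 (successors {w4, w7}): φ is false.
  w1 (successors ∅): φ is true.
  w2 (successors {w6, w8}): φ is false.
  w3 (successors {w4}): φ is false.
  w4 (successors {w0, w3, w7}): φ is false.
  w5 (successors ∅): φ is false.
  w6 (successors {w2, w7}): φ is false.
  w7 (successors {w0, w4, w6}): φ is false.
  w8 (successors {w2}): φ is false.
For instance, at w8:
  At w8: [](r -> q) -> r is true, so ~([](r -> q) -> r) is false.
    At w8: [](r -> q) is false, r is true, so [](r -> q) -> r is true.
      At w8: [](r -> q) requires r -> q at every successor {w2}.
        r -> q fails at w2, so [](r -> q) is false at w8.
Satisfying worlds: {w1}

1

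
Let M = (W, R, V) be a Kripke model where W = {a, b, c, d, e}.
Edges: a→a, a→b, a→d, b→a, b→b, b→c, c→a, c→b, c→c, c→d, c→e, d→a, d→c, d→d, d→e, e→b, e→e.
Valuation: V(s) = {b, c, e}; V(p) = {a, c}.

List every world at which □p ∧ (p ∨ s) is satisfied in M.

Let φ = □p ∧ (p ∨ s). Evaluate φ at each world:
  a (successors {a, b, d}): φ is false.
  b (successors {a, b, c}): φ is false.
  c (successors {a, b, c, d, e}): φ is false.
  d (successors {a, c, d, e}): φ is false.
  e (successors {b, e}): φ is false.
For instance, at b:
  At b: □p is false, p ∨ s is true, so □p ∧ (p ∨ s) is false.
    At b: □p requires p at every successor {a, b, c}.
      p fails at b, so □p is false at b.
Satisfying worlds: none.

none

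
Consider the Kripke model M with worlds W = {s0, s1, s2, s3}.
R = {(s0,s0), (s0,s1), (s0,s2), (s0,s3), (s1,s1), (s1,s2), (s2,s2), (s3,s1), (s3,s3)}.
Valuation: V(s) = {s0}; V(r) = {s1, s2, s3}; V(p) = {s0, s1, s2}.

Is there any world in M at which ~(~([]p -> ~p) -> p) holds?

Let φ = ~(~([]p -> ~p) -> p). Evaluate φ at each world:
  s0 (successors {s0, s1, s2, s3}): φ is false.
  s1 (successors {s1, s2}): φ is false.
  s2 (successors {s2}): φ is false.
  s3 (successors {s1, s3}): φ is false.
For instance, at s3:
  At s3: ~([]p -> ~p) -> p is true, so ~(~([]p -> ~p) -> p) is false.
    At s3: ~([]p -> ~p) is false, p is false, so ~([]p -> ~p) -> p is true.
      At s3: []p -> ~p is true, so ~([]p -> ~p) is false.

No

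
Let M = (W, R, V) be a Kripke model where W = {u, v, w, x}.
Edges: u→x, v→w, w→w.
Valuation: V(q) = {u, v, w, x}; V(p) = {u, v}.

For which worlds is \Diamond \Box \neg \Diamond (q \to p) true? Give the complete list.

Let φ = \Diamond \Box \neg \Diamond (q \to p). Evaluate φ at each world:
  u (successors {x}): φ is true.
  v (successors {w}): φ is true.
  w (successors {w}): φ is true.
  x (successors ∅): φ is false.
For instance, at w:
  At w: \Diamond \Box \neg \Diamond (q \to p) requires \Box \neg \Diamond (q \to p) at some successor in {w}.
    \Box \neg \Diamond (q \to p) holds at w, so \Diamond \Box \neg \Diamond (q \to p) is true at w.
      At w: \Box \neg \Diamond (q \to p) requires \neg \Diamond (q \to p) at every successor {w}.
        At w: \neg \Diamond (q \to p) is true.
      So \Box \neg \Diamond (q \to p) is true at w.
Satisfying worlds: {u, v, w}

u, v, w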